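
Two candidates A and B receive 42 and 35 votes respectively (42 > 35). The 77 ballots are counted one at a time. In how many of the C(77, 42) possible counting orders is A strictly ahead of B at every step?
Strict-lead orderings = 909101747848285690860

Total orderings of the 77 votes with 42 for A: C(77, 42) = 10000119226331142599460. By the Bertrand ballot formula (Cycle Lemma / reflection principle), the number of orderings in which A is strictly ahead of B throughout is (p − q)/(p + q) · C(p + q, p) = (42 − 35)/(42 + 35) · 10000119226331142599460 = 909101747848285690860.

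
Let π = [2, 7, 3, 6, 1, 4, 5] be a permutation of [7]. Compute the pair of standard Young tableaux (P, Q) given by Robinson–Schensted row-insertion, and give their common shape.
P = [1, 3, 4, 5] / [2, 6] / [7];  Q = [1, 2, 4, 7] / [3, 6] / [5];  common shape = (4, 2, 1)

Row-insert the values π_1, π_2, … into P one at a time, bumping the leftmost entry strictly greater than the inserted value down to the next row. The recording tableau Q records, in position (i, j), the step at which that cell was added to P.
  Insert 2 (step 1): P = [2];  Q = [1]
  Insert 7 (step 2): P = [2, 7];  Q = [1, 2]
  Insert 3 (step 3): P = [2, 3] / [7];  Q = [1, 2] / [3]
  Insert 6 (step 4): P = [2, 3, 6] / [7];  Q = [1, 2, 4] / [3]
  Insert 1 (step 5): P = [1, 3, 6] / [2] / [7];  Q = [1, 2, 4] / [3] / [5]
  Insert 4 (step 6): P = [1, 3, 4] / [2, 6] / [7];  Q = [1, 2, 4] / [3, 6] / [5]
  Insert 5 (step 7): P = [1, 3, 4, 5] / [2, 6] / [7];  Q = [1, 2, 4, 7] / [3, 6] / [5]
Final shape: (4, 2, 1).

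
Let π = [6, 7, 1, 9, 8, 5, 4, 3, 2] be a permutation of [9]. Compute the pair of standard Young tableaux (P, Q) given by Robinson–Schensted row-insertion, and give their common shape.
P = [1, 2, 8] / [3, 7] / [4] / [5] / [6] / [9];  Q = [1, 2, 4] / [3, 5] / [6] / [7] / [8] / [9];  common shape = (3, 2, 1, 1, 1, 1)

Row-insert the values π_1, π_2, … into P one at a time, bumping the leftmost entry strictly greater than the inserted value down to the next row. The recording tableau Q records, in position (i, j), the step at which that cell was added to P.
  Insert 6 (step 1): P = [6];  Q = [1]
  Insert 7 (step 2): P = [6, 7];  Q = [1, 2]
  Insert 1 (step 3): P = [1, 7] / [6];  Q = [1, 2] / [3]
  Insert 9 (step 4): P = [1, 7, 9] / [6];  Q = [1, 2, 4] / [3]
  Insert 8 (step 5): P = [1, 7, 8] / [6, 9];  Q = [1, 2, 4] / [3, 5]
  Insert 5 (step 6): P = [1, 5, 8] / [6, 7] / [9];  Q = [1, 2, 4] / [3, 5] / [6]
  Insert 4 (step 7): P = [1, 4, 8] / [5, 7] / [6] / [9];  Q = [1, 2, 4] / [3, 5] / [6] / [7]
  Insert 3 (step 8): P = [1, 3, 8] / [4, 7] / [5] / [6] / [9];  Q = [1, 2, 4] / [3, 5] / [6] / [7] / [8]
  Insert 2 (step 9): P = [1, 2, 8] / [3, 7] / [4] / [5] / [6] / [9];  Q = [1, 2, 4] / [3, 5] / [6] / [7] / [8] / [9]
Final shape: (3, 2, 1, 1, 1, 1).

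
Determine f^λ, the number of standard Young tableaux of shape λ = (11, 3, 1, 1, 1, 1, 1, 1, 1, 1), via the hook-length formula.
# SYT of shape (11, 3, 1, 1, 1, 1, 1, 1, 1, 1) = 14284998

Hook-length formula: f^λ = n! / Π hook(c), product over all cells c of the Young diagram. For λ = (11, 3, 1, 1, 1, 1, 1, 1, 1, 1), n = 22 boxes. Hook lengths by row (left-to-right, top-to-bottom): [20, 11, 10, 8, 7, 6, 5, 4, 3, 2, 1]; [11, 2, 1]; [8]; [7]; [6]; [5]; [4]; [3]; [2]; [1]. Product of hooks = 78683996160000. So f^λ = 22! / 78683996160000 = 1124000727777607680000 / 78683996160000 = 14284998.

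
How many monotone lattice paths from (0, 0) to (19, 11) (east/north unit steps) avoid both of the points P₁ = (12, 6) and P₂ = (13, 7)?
Number of paths = 31442292

Inclusion–exclusion. Total paths: C(30, 19) = 54627300. Through P₁: C(18, 12)·C(12, 7) = 14702688. Through P₂: C(20, 13)·C(10, 6) = 16279200. Since P₁ is strictly southwest of P₂, a monotone path through both must visit P₁ then P₂; paths through both = C(18, 12)·C(2, 1)·C(10, 6) = 7796880. Avoid both = 54627300 − 14702688 − 16279200 + 7796880 = 31442292.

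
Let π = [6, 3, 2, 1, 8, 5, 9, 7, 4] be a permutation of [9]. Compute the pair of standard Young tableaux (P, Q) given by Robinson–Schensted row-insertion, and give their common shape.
P = [1, 4, 7] / [2, 5, 9] / [3, 8] / [6];  Q = [1, 5, 7] / [2, 6, 8] / [3, 9] / [4];  common shape = (3, 3, 2, 1)

Row-insert the values π_1, π_2, … into P one at a time, bumping the leftmost entry strictly greater than the inserted value down to the next row. The recording tableau Q records, in position (i, j), the step at which that cell was added to P.
  Insert 6 (step 1): P = [6];  Q = [1]
  Insert 3 (step 2): P = [3] / [6];  Q = [1] / [2]
  Insert 2 (step 3): P = [2] / [3] / [6];  Q = [1] / [2] / [3]
  Insert 1 (step 4): P = [1] / [2] / [3] / [6];  Q = [1] / [2] / [3] / [4]
  Insert 8 (step 5): P = [1, 8] / [2] / [3] / [6];  Q = [1, 5] / [2] / [3] / [4]
  Insert 5 (step 6): P = [1, 5] / [2, 8] / [3] / [6];  Q = [1, 5] / [2, 6] / [3] / [4]
  Insert 9 (step 7): P = [1, 5, 9] / [2, 8] / [3] / [6];  Q = [1, 5, 7] / [2, 6] / [3] / [4]
  Insert 7 (step 8): P = [1, 5, 7] / [2, 8, 9] / [3] / [6];  Q = [1, 5, 7] / [2, 6, 8] / [3] / [4]
  Insert 4 (step 9): P = [1, 4, 7] / [2, 5, 9] / [3, 8] / [6];  Q = [1, 5, 7] / [2, 6, 8] / [3, 9] / [4]
Final shape: (3, 3, 2, 1).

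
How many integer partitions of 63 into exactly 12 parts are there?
p(63, 12 parts) = 111036

Partitions of n into exactly k parts are in bijection with partitions of n − k into at most k parts (subtract 1 from each part). So p(63, exactly 12) = p(51, parts ≤ 12). Computing via the recurrence p(m, j) = p(m, j−1) + p(m−j, j) gives 111036.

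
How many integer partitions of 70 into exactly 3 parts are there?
p(70, 3 parts) = 408

Partitions of n into exactly k parts are in bijection with partitions of n − k into at most k parts (subtract 1 from each part). So p(70, exactly 3) = p(67, parts ≤ 3). Computing via the recurrence p(m, j) = p(m, j−1) + p(m−j, j) gives 408.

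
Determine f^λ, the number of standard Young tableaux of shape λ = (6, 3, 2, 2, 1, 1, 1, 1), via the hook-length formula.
# SYT of shape (6, 3, 2, 2, 1, 1, 1, 1) = 1570800

Hook-length formula: f^λ = n! / Π hook(c), product over all cells c of the Young diagram. For λ = (6, 3, 2, 2, 1, 1, 1, 1), n = 17 boxes. Hook lengths by row (left-to-right, top-to-bottom): [13, 8, 5, 3, 2, 1]; [9, 4, 1]; [7, 2]; [6, 1]; [4]; [3]; [2]; [1]. Product of hooks = 226437120. So f^λ = 17! / 226437120 = 355687428096000 / 226437120 = 1570800.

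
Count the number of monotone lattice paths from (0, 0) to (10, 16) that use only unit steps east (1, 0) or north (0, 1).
Number of paths = 5311735

A monotone lattice path from (0, 0) to (10, 16) consists of 10 east steps and 16 north steps in some order, so it is determined by which 10 of the 26 steps are east. The count is C(26, 10) = 5311735.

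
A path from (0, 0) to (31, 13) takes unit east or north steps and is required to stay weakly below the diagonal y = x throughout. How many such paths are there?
Number of paths = 30824843819

By the reflection principle (André's argument), the number of monotone paths to (31, 13) with n ≤ m that never go above y = x is C(44, 31) − C(44, 32) = 51915526432 − 21090682613 = 30824843819.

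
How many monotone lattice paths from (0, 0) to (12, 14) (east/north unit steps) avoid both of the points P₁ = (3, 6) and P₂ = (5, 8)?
Number of paths = 6272032

Inclusion–exclusion. Total paths: C(26, 12) = 9657700. Through P₁: C(9, 3)·C(17, 9) = 2042040. Through P₂: C(13, 5)·C(13, 7) = 2208492. Since P₁ is strictly southwest of P₂, a monotone path through both must visit P₁ then P₂; paths through both = C(9, 3)·C(4, 2)·C(13, 7) = 864864. Avoid both = 9657700 − 2042040 − 2208492 + 864864 = 6272032.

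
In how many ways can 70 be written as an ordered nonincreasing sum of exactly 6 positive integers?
p(70, 6 parts) = 26207

Partitions of n into exactly k parts are in bijection with partitions of n − k into at most k parts (subtract 1 from each part). So p(70, exactly 6) = p(64, parts ≤ 6). Computing via the recurrence p(m, j) = p(m, j−1) + p(m−j, j) gives 26207.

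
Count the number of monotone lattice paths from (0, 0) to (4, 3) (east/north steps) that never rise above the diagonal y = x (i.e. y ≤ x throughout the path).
Number of paths = 14

By the reflection principle (André's argument), the number of monotone paths to (4, 3) with n ≤ m that never go above y = x is C(7, 4) − C(7, 5) = 35 − 21 = 14.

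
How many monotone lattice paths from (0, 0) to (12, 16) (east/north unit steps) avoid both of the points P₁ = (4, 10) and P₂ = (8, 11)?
Number of paths = 18523050

Inclusion–exclusion. Total paths: C(28, 12) = 30421755. Through P₁: C(14, 4)·C(14, 8) = 3006003. Through P₂: C(19, 8)·C(9, 4) = 9523332. Since P₁ is strictly southwest of P₂, a monotone path through both must visit P₁ then P₂; paths through both = C(14, 4)·C(5, 4)·C(9, 4) = 630630. Avoid both = 30421755 − 3006003 − 9523332 + 630630 = 18523050.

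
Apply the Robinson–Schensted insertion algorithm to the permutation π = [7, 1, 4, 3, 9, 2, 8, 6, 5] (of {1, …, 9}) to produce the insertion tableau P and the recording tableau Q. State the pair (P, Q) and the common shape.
P = [1, 2, 5] / [3, 6] / [4, 8] / [7, 9];  Q = [1, 3, 5] / [2, 7] / [4, 8] / [6, 9];  common shape = (3, 2, 2, 2)

Row-insert the values π_1, π_2, … into P one at a time, bumping the leftmost entry strictly greater than the inserted value down to the next row. The recording tableau Q records, in position (i, j), the step at which that cell was added to P.
  Insert 7 (step 1): P = [7];  Q = [1]
  Insert 1 (step 2): P = [1] / [7];  Q = [1] / [2]
  Insert 4 (step 3): P = [1, 4] / [7];  Q = [1, 3] / [2]
  Insert 3 (step 4): P = [1, 3] / [4] / [7];  Q = [1, 3] / [2] / [4]
  Insert 9 (step 5): P = [1, 3, 9] / [4] / [7];  Q = [1, 3, 5] / [2] / [4]
  Insert 2 (step 6): P = [1, 2, 9] / [3] / [4] / [7];  Q = [1, 3, 5] / [2] / [4] / [6]
  Insert 8 (step 7): P = [1, 2, 8] / [3, 9] / [4] / [7];  Q = [1, 3, 5] / [2, 7] / [4] / [6]
  Insert 6 (step 8): P = [1, 2, 6] / [3, 8] / [4, 9] / [7];  Q = [1, 3, 5] / [2, 7] / [4, 8] / [6]
  Insert 5 (step 9): P = [1, 2, 5] / [3, 6] / [4, 8] / [7, 9];  Q = [1, 3, 5] / [2, 7] / [4, 8] / [6, 9]
Final shape: (3, 2, 2, 2).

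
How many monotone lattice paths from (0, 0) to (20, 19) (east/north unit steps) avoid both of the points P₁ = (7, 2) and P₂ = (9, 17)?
Number of paths = 64368576798

Inclusion–exclusion. Total paths: C(39, 20) = 68923264410. Through P₁: C(9, 7)·C(30, 13) = 4311354600. Through P₂: C(26, 9)·C(13, 11) = 243714900. Since P₁ is strictly southwest of P₂, a monotone path through both must visit P₁ then P₂; paths through both = C(9, 7)·C(17, 2)·C(13, 11) = 381888. Avoid both = 68923264410 − 4311354600 − 243714900 + 381888 = 64368576798.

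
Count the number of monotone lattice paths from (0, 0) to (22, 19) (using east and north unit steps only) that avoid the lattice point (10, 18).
Number of paths = 244492069770

Total paths from (0, 0) to (22, 19): C(41, 22) = 244662670200. Paths through (10, 18): (paths (0, 0) → (10, 18)) × (paths (10, 18) → (22, 19)) = C(28, 10) · C(13, 12) = 13123110 · 13 = 170600430. Avoidance count = 244662670200 − 170600430 = 244492069770.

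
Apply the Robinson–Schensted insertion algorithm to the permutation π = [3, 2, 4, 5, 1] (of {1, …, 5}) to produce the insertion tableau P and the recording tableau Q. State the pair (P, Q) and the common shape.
P = [1, 4, 5] / [2] / [3];  Q = [1, 3, 4] / [2] / [5];  common shape = (3, 1, 1)

Row-insert the values π_1, π_2, … into P one at a time, bumping the leftmost entry strictly greater than the inserted value down to the next row. The recording tableau Q records, in position (i, j), the step at which that cell was added to P.
  Insert 3 (step 1): P = [3];  Q = [1]
  Insert 2 (step 2): P = [2] / [3];  Q = [1] / [2]
  Insert 4 (step 3): P = [2, 4] / [3];  Q = [1, 3] / [2]
  Insert 5 (step 4): P = [2, 4, 5] / [3];  Q = [1, 3, 4] / [2]
  Insert 1 (step 5): P = [1, 4, 5] / [2] / [3];  Q = [1, 3, 4] / [2] / [5]
Final shape: (3, 1, 1).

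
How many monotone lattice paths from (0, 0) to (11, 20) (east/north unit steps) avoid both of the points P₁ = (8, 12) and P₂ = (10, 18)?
Number of paths = 35099415

Inclusion–exclusion. Total paths: C(31, 11) = 84672315. Through P₁: C(20, 8)·C(11, 3) = 20785050. Through P₂: C(28, 10)·C(3, 1) = 39369330. Since P₁ is strictly southwest of P₂, a monotone path through both must visit P₁ then P₂; paths through both = C(20, 8)·C(8, 2)·C(3, 1) = 10581480. Avoid both = 84672315 − 20785050 − 39369330 + 10581480 = 35099415.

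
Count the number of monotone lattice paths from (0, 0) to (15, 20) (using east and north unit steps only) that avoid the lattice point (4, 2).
Number of paths = 2728983810

Total paths from (0, 0) to (15, 20): C(35, 15) = 3247943160. Paths through (4, 2): (paths (0, 0) → (4, 2)) × (paths (4, 2) → (15, 20)) = C(6, 4) · C(29, 11) = 15 · 34597290 = 518959350. Avoidance count = 3247943160 − 518959350 = 2728983810.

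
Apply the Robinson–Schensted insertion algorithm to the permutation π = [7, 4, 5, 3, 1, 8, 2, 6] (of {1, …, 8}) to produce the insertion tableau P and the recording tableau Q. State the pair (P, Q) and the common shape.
P = [1, 2, 6] / [3, 5, 8] / [4] / [7];  Q = [1, 3, 6] / [2, 7, 8] / [4] / [5];  common shape = (3, 3, 1, 1)

Row-insert the values π_1, π_2, … into P one at a time, bumping the leftmost entry strictly greater than the inserted value down to the next row. The recording tableau Q records, in position (i, j), the step at which that cell was added to P.
  Insert 7 (step 1): P = [7];  Q = [1]
  Insert 4 (step 2): P = [4] / [7];  Q = [1] / [2]
  Insert 5 (step 3): P = [4, 5] / [7];  Q = [1, 3] / [2]
  Insert 3 (step 4): P = [3, 5] / [4] / [7];  Q = [1, 3] / [2] / [4]
  Insert 1 (step 5): P = [1, 5] / [3] / [4] / [7];  Q = [1, 3] / [2] / [4] / [5]
  Insert 8 (step 6): P = [1, 5, 8] / [3] / [4] / [7];  Q = [1, 3, 6] / [2] / [4] / [5]
  Insert 2 (step 7): P = [1, 2, 8] / [3, 5] / [4] / [7];  Q = [1, 3, 6] / [2, 7] / [4] / [5]
  Insert 6 (step 8): P = [1, 2, 6] / [3, 5, 8] / [4] / [7];  Q = [1, 3, 6] / [2, 7, 8] / [4] / [5]
Final shape: (3, 3, 1, 1).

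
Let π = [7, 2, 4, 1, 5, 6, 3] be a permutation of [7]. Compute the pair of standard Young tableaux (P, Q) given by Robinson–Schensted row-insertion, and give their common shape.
P = [1, 3, 5, 6] / [2, 4] / [7];  Q = [1, 3, 5, 6] / [2, 7] / [4];  common shape = (4, 2, 1)

Row-insert the values π_1, π_2, … into P one at a time, bumping the leftmost entry strictly greater than the inserted value down to the next row. The recording tableau Q records, in position (i, j), the step at which that cell was added to P.
  Insert 7 (step 1): P = [7];  Q = [1]
  Insert 2 (step 2): P = [2] / [7];  Q = [1] / [2]
  Insert 4 (step 3): P = [2, 4] / [7];  Q = [1, 3] / [2]
  Insert 1 (step 4): P = [1, 4] / [2] / [7];  Q = [1, 3] / [2] / [4]
  Insert 5 (step 5): P = [1, 4, 5] / [2] / [7];  Q = [1, 3, 5] / [2] / [4]
  Insert 6 (step 6): P = [1, 4, 5, 6] / [2] / [7];  Q = [1, 3, 5, 6] / [2] / [4]
  Insert 3 (step 7): P = [1, 3, 5, 6] / [2, 4] / [7];  Q = [1, 3, 5, 6] / [2, 7] / [4]
Final shape: (4, 2, 1).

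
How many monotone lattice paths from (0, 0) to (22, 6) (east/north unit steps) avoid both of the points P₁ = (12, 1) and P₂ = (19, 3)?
Number of paths = 316261

Inclusion–exclusion. Total paths: C(28, 22) = 376740. Through P₁: C(13, 12)·C(15, 10) = 39039. Through P₂: C(22, 19)·C(6, 3) = 30800. Since P₁ is strictly southwest of P₂, a monotone path through both must visit P₁ then P₂; paths through both = C(13, 12)·C(9, 7)·C(6, 3) = 9360. Avoid both = 376740 − 39039 − 30800 + 9360 = 316261.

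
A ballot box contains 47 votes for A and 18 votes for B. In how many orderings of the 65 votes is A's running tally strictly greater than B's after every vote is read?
Strict-lead orderings = 2222318615734560

Total orderings of the 65 votes with 47 for A: C(65, 47) = 4981058966301600. By the Bertrand ballot formula (Cycle Lemma / reflection principle), the number of orderings in which A is strictly ahead of B throughout is (p − q)/(p + q) · C(p + q, p) = (47 − 18)/(47 + 18) · 4981058966301600 = 2222318615734560.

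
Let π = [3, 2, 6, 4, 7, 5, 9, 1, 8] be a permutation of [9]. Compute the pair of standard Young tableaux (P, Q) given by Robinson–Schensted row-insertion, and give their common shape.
P = [1, 4, 5, 8] / [2, 6, 7, 9] / [3];  Q = [1, 3, 5, 7] / [2, 4, 6, 9] / [8];  common shape = (4, 4, 1)

Row-insert the values π_1, π_2, … into P one at a time, bumping the leftmost entry strictly greater than the inserted value down to the next row. The recording tableau Q records, in position (i, j), the step at which that cell was added to P.
  Insert 3 (step 1): P = [3];  Q = [1]
  Insert 2 (step 2): P = [2] / [3];  Q = [1] / [2]
  Insert 6 (step 3): P = [2, 6] / [3];  Q = [1, 3] / [2]
  Insert 4 (step 4): P = [2, 4] / [3, 6];  Q = [1, 3] / [2, 4]
  Insert 7 (step 5): P = [2, 4, 7] / [3, 6];  Q = [1, 3, 5] / [2, 4]
  Insert 5 (step 6): P = [2, 4, 5] / [3, 6, 7];  Q = [1, 3, 5] / [2, 4, 6]
  Insert 9 (step 7): P = [2, 4, 5, 9] / [3, 6, 7];  Q = [1, 3, 5, 7] / [2, 4, 6]
  Insert 1 (step 8): P = [1, 4, 5, 9] / [2, 6, 7] / [3];  Q = [1, 3, 5, 7] / [2, 4, 6] / [8]
  Insert 8 (step 9): P = [1, 4, 5, 8] / [2, 6, 7, 9] / [3];  Q = [1, 3, 5, 7] / [2, 4, 6, 9] / [8]
Final shape: (4, 4, 1).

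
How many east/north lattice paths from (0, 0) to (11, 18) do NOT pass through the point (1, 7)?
Number of paths = 31775562

Total paths from (0, 0) to (11, 18): C(29, 11) = 34597290. Paths through (1, 7): (paths (0, 0) → (1, 7)) × (paths (1, 7) → (11, 18)) = C(8, 1) · C(21, 10) = 8 · 352716 = 2821728. Avoidance count = 34597290 − 2821728 = 31775562.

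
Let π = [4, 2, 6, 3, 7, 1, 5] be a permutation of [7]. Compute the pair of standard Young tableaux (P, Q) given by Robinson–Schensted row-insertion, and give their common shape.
P = [1, 3, 5] / [2, 6, 7] / [4];  Q = [1, 3, 5] / [2, 4, 7] / [6];  common shape = (3, 3, 1)

Row-insert the values π_1, π_2, … into P one at a time, bumping the leftmost entry strictly greater than the inserted value down to the next row. The recording tableau Q records, in position (i, j), the step at which that cell was added to P.
  Insert 4 (step 1): P = [4];  Q = [1]
  Insert 2 (step 2): P = [2] / [4];  Q = [1] / [2]
  Insert 6 (step 3): P = [2, 6] / [4];  Q = [1, 3] / [2]
  Insert 3 (step 4): P = [2, 3] / [4, 6];  Q = [1, 3] / [2, 4]
  Insert 7 (step 5): P = [2, 3, 7] / [4, 6];  Q = [1, 3, 5] / [2, 4]
  Insert 1 (step 6): P = [1, 3, 7] / [2, 6] / [4];  Q = [1, 3, 5] / [2, 4] / [6]
  Insert 5 (step 7): P = [1, 3, 5] / [2, 6, 7] / [4];  Q = [1, 3, 5] / [2, 4, 7] / [6]
Final shape: (3, 3, 1).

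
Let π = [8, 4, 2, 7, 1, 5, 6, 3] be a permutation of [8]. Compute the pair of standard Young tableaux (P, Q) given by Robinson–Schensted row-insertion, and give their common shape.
P = [1, 3, 6] / [2, 5] / [4, 7] / [8];  Q = [1, 4, 7] / [2, 6] / [3, 8] / [5];  common shape = (3, 2, 2, 1)

Row-insert the values π_1, π_2, … into P one at a time, bumping the leftmost entry strictly greater than the inserted value down to the next row. The recording tableau Q records, in position (i, j), the step at which that cell was added to P.
  Insert 8 (step 1): P = [8];  Q = [1]
  Insert 4 (step 2): P = [4] / [8];  Q = [1] / [2]
  Insert 2 (step 3): P = [2] / [4] / [8];  Q = [1] / [2] / [3]
  Insert 7 (step 4): P = [2, 7] / [4] / [8];  Q = [1, 4] / [2] / [3]
  Insert 1 (step 5): P = [1, 7] / [2] / [4] / [8];  Q = [1, 4] / [2] / [3] / [5]
  Insert 5 (step 6): P = [1, 5] / [2, 7] / [4] / [8];  Q = [1, 4] / [2, 6] / [3] / [5]
  Insert 6 (step 7): P = [1, 5, 6] / [2, 7] / [4] / [8];  Q = [1, 4, 7] / [2, 6] / [3] / [5]
  Insert 3 (step 8): P = [1, 3, 6] / [2, 5] / [4, 7] / [8];  Q = [1, 4, 7] / [2, 6] / [3, 8] / [5]
Final shape: (3, 2, 2, 1).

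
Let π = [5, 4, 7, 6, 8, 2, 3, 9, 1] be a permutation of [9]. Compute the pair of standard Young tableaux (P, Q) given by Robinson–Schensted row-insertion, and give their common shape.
P = [1, 3, 8, 9] / [2, 6] / [4, 7] / [5];  Q = [1, 3, 5, 8] / [2, 4] / [6, 7] / [9];  common shape = (4, 2, 2, 1)

Row-insert the values π_1, π_2, … into P one at a time, bumping the leftmost entry strictly greater than the inserted value down to the next row. The recording tableau Q records, in position (i, j), the step at which that cell was added to P.
  Insert 5 (step 1): P = [5];  Q = [1]
  Insert 4 (step 2): P = [4] / [5];  Q = [1] / [2]
  Insert 7 (step 3): P = [4, 7] / [5];  Q = [1, 3] / [2]
  Insert 6 (step 4): P = [4, 6] / [5, 7];  Q = [1, 3] / [2, 4]
  Insert 8 (step 5): P = [4, 6, 8] / [5, 7];  Q = [1, 3, 5] / [2, 4]
  Insert 2 (step 6): P = [2, 6, 8] / [4, 7] / [5];  Q = [1, 3, 5] / [2, 4] / [6]
  Insert 3 (step 7): P = [2, 3, 8] / [4, 6] / [5, 7];  Q = [1, 3, 5] / [2, 4] / [6, 7]
  Insert 9 (step 8): P = [2, 3, 8, 9] / [4, 6] / [5, 7];  Q = [1, 3, 5, 8] / [2, 4] / [6, 7]
  Insert 1 (step 9): P = [1, 3, 8, 9] / [2, 6] / [4, 7] / [5];  Q = [1, 3, 5, 8] / [2, 4] / [6, 7] / [9]
Final shape: (4, 2, 2, 1).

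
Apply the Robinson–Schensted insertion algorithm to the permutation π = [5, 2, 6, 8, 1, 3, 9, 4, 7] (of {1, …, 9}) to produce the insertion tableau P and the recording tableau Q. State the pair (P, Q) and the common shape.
P = [1, 3, 4, 7] / [2, 6, 8, 9] / [5];  Q = [1, 3, 4, 7] / [2, 6, 8, 9] / [5];  common shape = (4, 4, 1)

Row-insert the values π_1, π_2, … into P one at a time, bumping the leftmost entry strictly greater than the inserted value down to the next row. The recording tableau Q records, in position (i, j), the step at which that cell was added to P.
  Insert 5 (step 1): P = [5];  Q = [1]
  Insert 2 (step 2): P = [2] / [5];  Q = [1] / [2]
  Insert 6 (step 3): P = [2, 6] / [5];  Q = [1, 3] / [2]
  Insert 8 (step 4): P = [2, 6, 8] / [5];  Q = [1, 3, 4] / [2]
  Insert 1 (step 5): P = [1, 6, 8] / [2] / [5];  Q = [1, 3, 4] / [2] / [5]
  Insert 3 (step 6): P = [1, 3, 8] / [2, 6] / [5];  Q = [1, 3, 4] / [2, 6] / [5]
  Insert 9 (step 7): P = [1, 3, 8, 9] / [2, 6] / [5];  Q = [1, 3, 4, 7] / [2, 6] / [5]
  Insert 4 (step 8): P = [1, 3, 4, 9] / [2, 6, 8] / [5];  Q = [1, 3, 4, 7] / [2, 6, 8] / [5]
  Insert 7 (step 9): P = [1, 3, 4, 7] / [2, 6, 8, 9] / [5];  Q = [1, 3, 4, 7] / [2, 6, 8, 9] / [5]
Final shape: (4, 4, 1).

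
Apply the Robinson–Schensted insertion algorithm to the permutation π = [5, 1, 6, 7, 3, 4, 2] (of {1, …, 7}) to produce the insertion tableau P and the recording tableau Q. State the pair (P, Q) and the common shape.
P = [1, 2, 4] / [3, 6, 7] / [5];  Q = [1, 3, 4] / [2, 5, 6] / [7];  common shape = (3, 3, 1)

Row-insert the values π_1, π_2, … into P one at a time, bumping the leftmost entry strictly greater than the inserted value down to the next row. The recording tableau Q records, in position (i, j), the step at which that cell was added to P.
  Insert 5 (step 1): P = [5];  Q = [1]
  Insert 1 (step 2): P = [1] / [5];  Q = [1] / [2]
  Insert 6 (step 3): P = [1, 6] / [5];  Q = [1, 3] / [2]
  Insert 7 (step 4): P = [1, 6, 7] / [5];  Q = [1, 3, 4] / [2]
  Insert 3 (step 5): P = [1, 3, 7] / [5, 6];  Q = [1, 3, 4] / [2, 5]
  Insert 4 (step 6): P = [1, 3, 4] / [5, 6, 7];  Q = [1, 3, 4] / [2, 5, 6]
  Insert 2 (step 7): P = [1, 2, 4] / [3, 6, 7] / [5];  Q = [1, 3, 4] / [2, 5, 6] / [7]
Final shape: (3, 3, 1).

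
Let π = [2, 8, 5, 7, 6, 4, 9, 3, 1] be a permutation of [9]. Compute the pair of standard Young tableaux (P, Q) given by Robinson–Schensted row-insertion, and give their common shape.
P = [1, 3, 6, 9] / [2] / [4] / [5] / [7] / [8];  Q = [1, 2, 4, 7] / [3] / [5] / [6] / [8] / [9];  common shape = (4, 1, 1, 1, 1, 1)

Row-insert the values π_1, π_2, … into P one at a time, bumping the leftmost entry strictly greater than the inserted value down to the next row. The recording tableau Q records, in position (i, j), the step at which that cell was added to P.
  Insert 2 (step 1): P = [2];  Q = [1]
  Insert 8 (step 2): P = [2, 8];  Q = [1, 2]
  Insert 5 (step 3): P = [2, 5] / [8];  Q = [1, 2] / [3]
  Insert 7 (step 4): P = [2, 5, 7] / [8];  Q = [1, 2, 4] / [3]
  Insert 6 (step 5): P = [2, 5, 6] / [7] / [8];  Q = [1, 2, 4] / [3] / [5]
  Insert 4 (step 6): P = [2, 4, 6] / [5] / [7] / [8];  Q = [1, 2, 4] / [3] / [5] / [6]
  Insert 9 (step 7): P = [2, 4, 6, 9] / [5] / [7] / [8];  Q = [1, 2, 4, 7] / [3] / [5] / [6]
  Insert 3 (step 8): P = [2, 3, 6, 9] / [4] / [5] / [7] / [8];  Q = [1, 2, 4, 7] / [3] / [5] / [6] / [8]
  Insert 1 (step 9): P = [1, 3, 6, 9] / [2] / [4] / [5] / [7] / [8];  Q = [1, 2, 4, 7] / [3] / [5] / [6] / [8] / [9]
Final shape: (4, 1, 1, 1, 1, 1).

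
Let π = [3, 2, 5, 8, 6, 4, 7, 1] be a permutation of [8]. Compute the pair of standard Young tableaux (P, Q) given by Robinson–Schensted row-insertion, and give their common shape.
P = [1, 4, 6, 7] / [2, 5] / [3] / [8];  Q = [1, 3, 4, 7] / [2, 5] / [6] / [8];  common shape = (4, 2, 1, 1)

Row-insert the values π_1, π_2, … into P one at a time, bumping the leftmost entry strictly greater than the inserted value down to the next row. The recording tableau Q records, in position (i, j), the step at which that cell was added to P.
  Insert 3 (step 1): P = [3];  Q = [1]
  Insert 2 (step 2): P = [2] / [3];  Q = [1] / [2]
  Insert 5 (step 3): P = [2, 5] / [3];  Q = [1, 3] / [2]
  Insert 8 (step 4): P = [2, 5, 8] / [3];  Q = [1, 3, 4] / [2]
  Insert 6 (step 5): P = [2, 5, 6] / [3, 8];  Q = [1, 3, 4] / [2, 5]
  Insert 4 (step 6): P = [2, 4, 6] / [3, 5] / [8];  Q = [1, 3, 4] / [2, 5] / [6]
  Insert 7 (step 7): P = [2, 4, 6, 7] / [3, 5] / [8];  Q = [1, 3, 4, 7] / [2, 5] / [6]
  Insert 1 (step 8): P = [1, 4, 6, 7] / [2, 5] / [3] / [8];  Q = [1, 3, 4, 7] / [2, 5] / [6] / [8]
Final shape: (4, 2, 1, 1).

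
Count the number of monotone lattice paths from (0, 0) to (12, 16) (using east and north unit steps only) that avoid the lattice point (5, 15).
Number of paths = 30297723

Total paths from (0, 0) to (12, 16): C(28, 12) = 30421755. Paths through (5, 15): (paths (0, 0) → (5, 15)) × (paths (5, 15) → (12, 16)) = C(20, 5) · C(8, 7) = 15504 · 8 = 124032. Avoidance count = 30421755 − 124032 = 30297723.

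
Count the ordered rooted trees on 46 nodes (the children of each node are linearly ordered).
C_45 = 2257117854077248073253720

These ordered rooted trees are counted by the Catalan number C_n = (1/(n + 1)) · C(2n, n). For n = 45: C_45 = (1/46) · C(90, 45) = 103827421287553411369671120/46 = 2257117854077248073253720.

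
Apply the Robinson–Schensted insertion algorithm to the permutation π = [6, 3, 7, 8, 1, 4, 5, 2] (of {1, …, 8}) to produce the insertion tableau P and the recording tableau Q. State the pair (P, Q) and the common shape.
P = [1, 2, 5] / [3, 4, 8] / [6, 7];  Q = [1, 3, 4] / [2, 6, 7] / [5, 8];  common shape = (3, 3, 2)

Row-insert the values π_1, π_2, … into P one at a time, bumping the leftmost entry strictly greater than the inserted value down to the next row. The recording tableau Q records, in position (i, j), the step at which that cell was added to P.
  Insert 6 (step 1): P = [6];  Q = [1]
  Insert 3 (step 2): P = [3] / [6];  Q = [1] / [2]
  Insert 7 (step 3): P = [3, 7] / [6];  Q = [1, 3] / [2]
  Insert 8 (step 4): P = [3, 7, 8] / [6];  Q = [1, 3, 4] / [2]
  Insert 1 (step 5): P = [1, 7, 8] / [3] / [6];  Q = [1, 3, 4] / [2] / [5]
  Insert 4 (step 6): P = [1, 4, 8] / [3, 7] / [6];  Q = [1, 3, 4] / [2, 6] / [5]
  Insert 5 (step 7): P = [1, 4, 5] / [3, 7, 8] / [6];  Q = [1, 3, 4] / [2, 6, 7] / [5]
  Insert 2 (step 8): P = [1, 2, 5] / [3, 4, 8] / [6, 7];  Q = [1, 3, 4] / [2, 6, 7] / [5, 8]
Final shape: (3, 3, 2).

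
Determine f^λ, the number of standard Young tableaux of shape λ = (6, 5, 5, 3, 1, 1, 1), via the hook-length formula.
# SYT of shape (6, 5, 5, 3, 1, 1, 1) = 1792502712

Hook-length formula: f^λ = n! / Π hook(c), product over all cells c of the Young diagram. For λ = (6, 5, 5, 3, 1, 1, 1), n = 22 boxes. Hook lengths by row (left-to-right, top-to-bottom): [12, 8, 7, 5, 4, 1]; [10, 6, 5, 3, 2]; [9, 5, 4, 2, 1]; [6, 2, 1]; [3]; [2]; [1]. Product of hooks = 627056640000. So f^λ = 22! / 627056640000 = 1124000727777607680000 / 627056640000 = 1792502712.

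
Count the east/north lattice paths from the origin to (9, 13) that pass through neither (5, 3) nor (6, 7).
Number of paths = 320740

Inclusion–exclusion. Total paths: C(22, 9) = 497420. Through P₁: C(8, 5)·C(14, 4) = 56056. Through P₂: C(13, 6)·C(9, 3) = 144144. Since P₁ is strictly southwest of P₂, a monotone path through both must visit P₁ then P₂; paths through both = C(8, 5)·C(5, 1)·C(9, 3) = 23520. Avoid both = 497420 − 56056 − 144144 + 23520 = 320740.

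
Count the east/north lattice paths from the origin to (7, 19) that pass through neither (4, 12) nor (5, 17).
Number of paths = 346916

Inclusion–exclusion. Total paths: C(26, 7) = 657800. Through P₁: C(16, 4)·C(10, 3) = 218400. Through P₂: C(22, 5)·C(4, 2) = 158004. Since P₁ is strictly southwest of P₂, a monotone path through both must visit P₁ then P₂; paths through both = C(16, 4)·C(6, 1)·C(4, 2) = 65520. Avoid both = 657800 − 218400 − 158004 + 65520 = 346916.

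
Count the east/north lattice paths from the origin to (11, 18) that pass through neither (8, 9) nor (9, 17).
Number of paths = 20531810

Inclusion–exclusion. Total paths: C(29, 11) = 34597290. Through P₁: C(17, 8)·C(12, 3) = 5348200. Through P₂: C(26, 9)·C(3, 2) = 9373650. Since P₁ is strictly southwest of P₂, a monotone path through both must visit P₁ then P₂; paths through both = C(17, 8)·C(9, 1)·C(3, 2) = 656370. Avoid both = 34597290 − 5348200 − 9373650 + 656370 = 20531810.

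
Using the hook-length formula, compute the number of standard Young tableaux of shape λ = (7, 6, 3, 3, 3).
# SYT of shape (7, 6, 3, 3, 3) = 724243520

Hook-length formula: f^λ = n! / Π hook(c), product over all cells c of the Young diagram. For λ = (7, 6, 3, 3, 3), n = 22 boxes. Hook lengths by row (left-to-right, top-to-bottom): [11, 10, 9, 5, 4, 3, 1]; [9, 8, 7, 3, 2, 1]; [5, 4, 3]; [4, 3, 2]; [3, 2, 1]. Product of hooks = 1551965184000. So f^λ = 22! / 1551965184000 = 1124000727777607680000 / 1551965184000 = 724243520.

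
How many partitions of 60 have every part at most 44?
p(60, parts ≤ 44) = 965783

Use the recurrence p(n, m) = p(n, m−1) + p(n−m, m): either the largest part is < m (count p(n, m−1)) or the largest part is exactly m (remove one copy of m, count p(n−m, m)). With p(0, ·) = 1 this gives p(60, parts ≤ 44) = 965783. (By conjugating Young diagrams, this also counts partitions of 60 into at most 44 parts.)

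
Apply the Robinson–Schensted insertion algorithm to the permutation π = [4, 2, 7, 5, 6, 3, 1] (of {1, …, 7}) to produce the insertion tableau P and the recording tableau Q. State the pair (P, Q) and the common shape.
P = [1, 3, 6] / [2, 5] / [4] / [7];  Q = [1, 3, 5] / [2, 4] / [6] / [7];  common shape = (3, 2, 1, 1)

Row-insert the values π_1, π_2, … into P one at a time, bumping the leftmost entry strictly greater than the inserted value down to the next row. The recording tableau Q records, in position (i, j), the step at which that cell was added to P.
  Insert 4 (step 1): P = [4];  Q = [1]
  Insert 2 (step 2): P = [2] / [4];  Q = [1] / [2]
  Insert 7 (step 3): P = [2, 7] / [4];  Q = [1, 3] / [2]
  Insert 5 (step 4): P = [2, 5] / [4, 7];  Q = [1, 3] / [2, 4]
  Insert 6 (step 5): P = [2, 5, 6] / [4, 7];  Q = [1, 3, 5] / [2, 4]
  Insert 3 (step 6): P = [2, 3, 6] / [4, 5] / [7];  Q = [1, 3, 5] / [2, 4] / [6]
  Insert 1 (step 7): P = [1, 3, 6] / [2, 5] / [4] / [7];  Q = [1, 3, 5] / [2, 4] / [6] / [7]
Final shape: (3, 2, 1, 1).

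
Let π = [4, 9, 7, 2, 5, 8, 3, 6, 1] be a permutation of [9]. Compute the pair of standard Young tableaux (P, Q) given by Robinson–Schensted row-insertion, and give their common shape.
P = [1, 3, 6] / [2, 5, 8] / [4] / [7] / [9];  Q = [1, 2, 6] / [3, 5, 8] / [4] / [7] / [9];  common shape = (3, 3, 1, 1, 1)

Row-insert the values π_1, π_2, … into P one at a time, bumping the leftmost entry strictly greater than the inserted value down to the next row. The recording tableau Q records, in position (i, j), the step at which that cell was added to P.
  Insert 4 (step 1): P = [4];  Q = [1]
  Insert 9 (step 2): P = [4, 9];  Q = [1, 2]
  Insert 7 (step 3): P = [4, 7] / [9];  Q = [1, 2] / [3]
  Insert 2 (step 4): P = [2, 7] / [4] / [9];  Q = [1, 2] / [3] / [4]
  Insert 5 (step 5): P = [2, 5] / [4, 7] / [9];  Q = [1, 2] / [3, 5] / [4]
  Insert 8 (step 6): P = [2, 5, 8] / [4, 7] / [9];  Q = [1, 2, 6] / [3, 5] / [4]
  Insert 3 (step 7): P = [2, 3, 8] / [4, 5] / [7] / [9];  Q = [1, 2, 6] / [3, 5] / [4] / [7]
  Insert 6 (step 8): P = [2, 3, 6] / [4, 5, 8] / [7] / [9];  Q = [1, 2, 6] / [3, 5, 8] / [4] / [7]
  Insert 1 (step 9): P = [1, 3, 6] / [2, 5, 8] / [4] / [7] / [9];  Q = [1, 2, 6] / [3, 5, 8] / [4] / [7] / [9]
Final shape: (3, 3, 1, 1, 1).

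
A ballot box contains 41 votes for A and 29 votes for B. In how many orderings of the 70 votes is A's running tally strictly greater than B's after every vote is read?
Strict-lead orderings = 6942573665829847584

Total orderings of the 70 votes with 41 for A: C(70, 41) = 40498346384007444240. By the Bertrand ballot formula (Cycle Lemma / reflection principle), the number of orderings in which A is strictly ahead of B throughout is (p − q)/(p + q) · C(p + q, p) = (41 − 29)/(41 + 29) · 40498346384007444240 = 6942573665829847584.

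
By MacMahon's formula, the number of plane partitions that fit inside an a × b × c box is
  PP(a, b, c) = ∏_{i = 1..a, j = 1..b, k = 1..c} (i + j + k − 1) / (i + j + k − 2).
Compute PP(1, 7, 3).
PP(1, 7, 3) = 120

Evaluate the triple product over i = 1..1, j = 1..7, k = 1..3. The factors are (2/1) · (3/2) · (4/3) · (3/2) · (4/3) · (5/4) · (4/3) · (5/4) · … (21 factors total). The numerators and denominators telescope so the product is an integer; carrying out the multiplication exactly gives PP(1, 7, 3) = 120.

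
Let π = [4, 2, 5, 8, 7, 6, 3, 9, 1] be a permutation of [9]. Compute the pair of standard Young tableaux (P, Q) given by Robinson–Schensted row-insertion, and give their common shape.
P = [1, 3, 6, 9] / [2, 5] / [4] / [7] / [8];  Q = [1, 3, 4, 8] / [2, 5] / [6] / [7] / [9];  common shape = (4, 2, 1, 1, 1)

Row-insert the values π_1, π_2, … into P one at a time, bumping the leftmost entry strictly greater than the inserted value down to the next row. The recording tableau Q records, in position (i, j), the step at which that cell was added to P.
  Insert 4 (step 1): P = [4];  Q = [1]
  Insert 2 (step 2): P = [2] / [4];  Q = [1] / [2]
  Insert 5 (step 3): P = [2, 5] / [4];  Q = [1, 3] / [2]
  Insert 8 (step 4): P = [2, 5, 8] / [4];  Q = [1, 3, 4] / [2]
  Insert 7 (step 5): P = [2, 5, 7] / [4, 8];  Q = [1, 3, 4] / [2, 5]
  Insert 6 (step 6): P = [2, 5, 6] / [4, 7] / [8];  Q = [1, 3, 4] / [2, 5] / [6]
  Insert 3 (step 7): P = [2, 3, 6] / [4, 5] / [7] / [8];  Q = [1, 3, 4] / [2, 5] / [6] / [7]
  Insert 9 (step 8): P = [2, 3, 6, 9] / [4, 5] / [7] / [8];  Q = [1, 3, 4, 8] / [2, 5] / [6] / [7]
  Insert 1 (step 9): P = [1, 3, 6, 9] / [2, 5] / [4] / [7] / [8];  Q = [1, 3, 4, 8] / [2, 5] / [6] / [7] / [9]
Final shape: (4, 2, 1, 1, 1).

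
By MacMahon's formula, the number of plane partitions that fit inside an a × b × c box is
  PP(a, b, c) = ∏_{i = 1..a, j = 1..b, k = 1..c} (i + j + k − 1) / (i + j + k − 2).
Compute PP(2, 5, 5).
PP(2, 5, 5) = 19404

Evaluate the triple product over i = 1..2, j = 1..5, k = 1..5. The factors are (2/1) · (3/2) · (4/3) · (5/4) · (6/5) · (3/2) · (4/3) · (5/4) · … (50 factors total). The numerators and denominators telescope so the product is an integer; carrying out the multiplication exactly gives PP(2, 5, 5) = 19404.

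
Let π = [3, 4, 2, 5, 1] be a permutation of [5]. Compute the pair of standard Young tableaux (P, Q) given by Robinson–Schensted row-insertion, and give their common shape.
P = [1, 4, 5] / [2] / [3];  Q = [1, 2, 4] / [3] / [5];  common shape = (3, 1, 1)

Row-insert the values π_1, π_2, … into P one at a time, bumping the leftmost entry strictly greater than the inserted value down to the next row. The recording tableau Q records, in position (i, j), the step at which that cell was added to P.
  Insert 3 (step 1): P = [3];  Q = [1]
  Insert 4 (step 2): P = [3, 4];  Q = [1, 2]
  Insert 2 (step 3): P = [2, 4] / [3];  Q = [1, 2] / [3]
  Insert 5 (step 4): P = [2, 4, 5] / [3];  Q = [1, 2, 4] / [3]
  Insert 1 (step 5): P = [1, 4, 5] / [2] / [3];  Q = [1, 2, 4] / [3] / [5]
Final shape: (3, 1, 1).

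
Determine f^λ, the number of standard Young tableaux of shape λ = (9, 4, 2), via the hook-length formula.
# SYT of shape (9, 4, 2) = 22113

Hook-length formula: f^λ = n! / Π hook(c), product over all cells c of the Young diagram. For λ = (9, 4, 2), n = 15 boxes. Hook lengths by row (left-to-right, top-to-bottom): [11, 10, 8, 7, 5, 4, 3, 2, 1]; [5, 4, 2, 1]; [2, 1]. Product of hooks = 59136000. So f^λ = 15! / 59136000 = 1307674368000 / 59136000 = 22113.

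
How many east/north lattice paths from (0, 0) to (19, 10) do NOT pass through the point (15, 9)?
Number of paths = 13492490

Total paths from (0, 0) to (19, 10): C(29, 19) = 20030010. Paths through (15, 9): (paths (0, 0) → (15, 9)) × (paths (15, 9) → (19, 10)) = C(24, 15) · C(5, 4) = 1307504 · 5 = 6537520. Avoidance count = 20030010 − 6537520 = 13492490.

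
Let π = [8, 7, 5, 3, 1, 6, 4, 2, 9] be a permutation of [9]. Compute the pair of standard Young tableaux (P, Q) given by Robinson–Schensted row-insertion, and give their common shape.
P = [1, 2, 9] / [3, 4] / [5, 6] / [7] / [8];  Q = [1, 6, 9] / [2, 7] / [3, 8] / [4] / [5];  common shape = (3, 2, 2, 1, 1)

Row-insert the values π_1, π_2, … into P one at a time, bumping the leftmost entry strictly greater than the inserted value down to the next row. The recording tableau Q records, in position (i, j), the step at which that cell was added to P.
  Insert 8 (step 1): P = [8];  Q = [1]
  Insert 7 (step 2): P = [7] / [8];  Q = [1] / [2]
  Insert 5 (step 3): P = [5] / [7] / [8];  Q = [1] / [2] / [3]
  Insert 3 (step 4): P = [3] / [5] / [7] / [8];  Q = [1] / [2] / [3] / [4]
  Insert 1 (step 5): P = [1] / [3] / [5] / [7] / [8];  Q = [1] / [2] / [3] / [4] / [5]
  Insert 6 (step 6): P = [1, 6] / [3] / [5] / [7] / [8];  Q = [1, 6] / [2] / [3] / [4] / [5]
  Insert 4 (step 7): P = [1, 4] / [3, 6] / [5] / [7] / [8];  Q = [1, 6] / [2, 7] / [3] / [4] / [5]
  Insert 2 (step 8): P = [1, 2] / [3, 4] / [5, 6] / [7] / [8];  Q = [1, 6] / [2, 7] / [3, 8] / [4] / [5]
  Insert 9 (step 9): P = [1, 2, 9] / [3, 4] / [5, 6] / [7] / [8];  Q = [1, 6, 9] / [2, 7] / [3, 8] / [4] / [5]
Final shape: (3, 2, 2, 1, 1).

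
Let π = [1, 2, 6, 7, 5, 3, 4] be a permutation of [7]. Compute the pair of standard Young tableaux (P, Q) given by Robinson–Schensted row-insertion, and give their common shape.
P = [1, 2, 3, 4] / [5, 7] / [6];  Q = [1, 2, 3, 4] / [5, 7] / [6];  common shape = (4, 2, 1)

Row-insert the values π_1, π_2, … into P one at a time, bumping the leftmost entry strictly greater than the inserted value down to the next row. The recording tableau Q records, in position (i, j), the step at which that cell was added to P.
  Insert 1 (step 1): P = [1];  Q = [1]
  Insert 2 (step 2): P = [1, 2];  Q = [1, 2]
  Insert 6 (step 3): P = [1, 2, 6];  Q = [1, 2, 3]
  Insert 7 (step 4): P = [1, 2, 6, 7];  Q = [1, 2, 3, 4]
  Insert 5 (step 5): P = [1, 2, 5, 7] / [6];  Q = [1, 2, 3, 4] / [5]
  Insert 3 (step 6): P = [1, 2, 3, 7] / [5] / [6];  Q = [1, 2, 3, 4] / [5] / [6]
  Insert 4 (step 7): P = [1, 2, 3, 4] / [5, 7] / [6];  Q = [1, 2, 3, 4] / [5, 7] / [6]
Final shape: (4, 2, 1).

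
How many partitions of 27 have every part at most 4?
p(27, parts ≤ 4) = 225

Use the recurrence p(n, m) = p(n, m−1) + p(n−m, m): either the largest part is < m (count p(n, m−1)) or the largest part is exactly m (remove one copy of m, count p(n−m, m)). With p(0, ·) = 1 this gives p(27, parts ≤ 4) = 225. (By conjugating Young diagrams, this also counts partitions of 27 into at most 4 parts.)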